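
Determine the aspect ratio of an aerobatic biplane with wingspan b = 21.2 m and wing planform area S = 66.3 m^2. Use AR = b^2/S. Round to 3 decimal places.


Step 1: b^2 = 21.2^2 = 449.44
Step 2: AR = 449.44 / 66.3 = 6.779

6.779


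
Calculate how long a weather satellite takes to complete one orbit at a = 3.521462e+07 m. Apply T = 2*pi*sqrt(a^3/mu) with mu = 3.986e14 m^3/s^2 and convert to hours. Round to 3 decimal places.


Step 1: a^3 / mu = 4.366857e+22 / 3.986e14 = 1.095549e+08
Step 2: sqrt(1.095549e+08) = 10466.8467 s
Step 3: T = 2*pi * 10466.8467 = 65765.14 s
Step 4: T in hours = 65765.14 / 3600 = 18.268 hours

18.268


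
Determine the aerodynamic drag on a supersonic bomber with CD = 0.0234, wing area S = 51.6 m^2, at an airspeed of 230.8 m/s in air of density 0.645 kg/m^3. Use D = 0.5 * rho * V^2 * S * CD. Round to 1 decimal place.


Step 1: Dynamic pressure q = 0.5 * 0.645 * 230.8^2 = 17179.1364 Pa
Step 2: Drag D = q * S * CD = 17179.1364 * 51.6 * 0.0234
Step 3: D = 20742.8 N

20742.8


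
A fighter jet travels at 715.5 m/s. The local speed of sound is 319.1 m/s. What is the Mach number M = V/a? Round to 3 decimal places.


Step 1: M = V / a = 715.5 / 319.1
Step 2: M = 2.242

2.242


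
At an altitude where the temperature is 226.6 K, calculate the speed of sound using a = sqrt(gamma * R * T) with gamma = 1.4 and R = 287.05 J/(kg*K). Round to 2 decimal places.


Step 1: gamma * R * T = 1.4 * 287.05 * 226.6 = 91063.742
Step 2: a = sqrt(91063.742) = 301.77 m/s

301.77


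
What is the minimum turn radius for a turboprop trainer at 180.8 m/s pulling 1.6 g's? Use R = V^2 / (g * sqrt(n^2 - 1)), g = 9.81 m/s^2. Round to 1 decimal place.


Step 1: V^2 = 180.8^2 = 32688.64
Step 2: n^2 - 1 = 1.6^2 - 1 = 1.56
Step 3: sqrt(1.56) = 1.249
Step 4: R = 32688.64 / (9.81 * 1.249) = 2667.9 m

2667.9


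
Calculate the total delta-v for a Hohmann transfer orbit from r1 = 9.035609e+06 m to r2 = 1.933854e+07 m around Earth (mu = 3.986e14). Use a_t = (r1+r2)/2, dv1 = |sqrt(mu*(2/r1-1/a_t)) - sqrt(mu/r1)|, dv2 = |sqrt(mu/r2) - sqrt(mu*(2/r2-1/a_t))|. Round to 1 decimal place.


Step 1: Transfer semi-major axis a_t = (9.035609e+06 + 1.933854e+07) / 2 = 1.418707e+07 m
Step 2: v1 (circular at r1) = sqrt(mu/r1) = 6641.86 m/s
Step 3: v_t1 = sqrt(mu*(2/r1 - 1/a_t)) = 7754.53 m/s
Step 4: dv1 = |7754.53 - 6641.86| = 1112.66 m/s
Step 5: v2 (circular at r2) = 4540.01 m/s, v_t2 = 3623.17 m/s
Step 6: dv2 = |4540.01 - 3623.17| = 916.84 m/s
Step 7: Total delta-v = 1112.66 + 916.84 = 2029.5 m/s

2029.5


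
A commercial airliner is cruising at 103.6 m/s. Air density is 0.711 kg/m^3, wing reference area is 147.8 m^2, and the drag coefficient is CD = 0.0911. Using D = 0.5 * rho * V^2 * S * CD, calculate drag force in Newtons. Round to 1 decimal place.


Step 1: Dynamic pressure q = 0.5 * 0.711 * 103.6^2 = 3815.5673 Pa
Step 2: Drag D = q * S * CD = 3815.5673 * 147.8 * 0.0911
Step 3: D = 51375.0 N

51375.0


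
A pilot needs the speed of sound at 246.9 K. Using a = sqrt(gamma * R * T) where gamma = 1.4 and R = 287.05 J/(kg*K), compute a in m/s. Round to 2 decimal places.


Step 1: gamma * R * T = 1.4 * 287.05 * 246.9 = 99221.703
Step 2: a = sqrt(99221.703) = 314.99 m/s

314.99


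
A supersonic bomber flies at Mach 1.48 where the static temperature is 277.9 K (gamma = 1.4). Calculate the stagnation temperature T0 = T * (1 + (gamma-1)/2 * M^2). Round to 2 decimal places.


Step 1: (gamma-1)/2 = 0.2
Step 2: M^2 = 2.1904
Step 3: 1 + 0.2 * 2.1904 = 1.43808
Step 4: T0 = 277.9 * 1.43808 = 399.64 K

399.64


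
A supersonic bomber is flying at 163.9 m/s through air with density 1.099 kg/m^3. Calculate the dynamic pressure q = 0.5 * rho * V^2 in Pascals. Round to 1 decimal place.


Step 1: V^2 = 163.9^2 = 26863.21
Step 2: q = 0.5 * 1.099 * 26863.21
Step 3: q = 14761.3 Pa

14761.3


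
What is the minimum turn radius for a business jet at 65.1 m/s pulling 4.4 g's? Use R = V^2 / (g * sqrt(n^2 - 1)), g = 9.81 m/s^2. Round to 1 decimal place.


Step 1: V^2 = 65.1^2 = 4238.01
Step 2: n^2 - 1 = 4.4^2 - 1 = 18.36
Step 3: sqrt(18.36) = 4.284857
Step 4: R = 4238.01 / (9.81 * 4.284857) = 100.8 m

100.8


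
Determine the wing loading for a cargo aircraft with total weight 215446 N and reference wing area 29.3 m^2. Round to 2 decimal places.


Step 1: Wing loading = W / S = 215446 / 29.3
Step 2: Wing loading = 7353.11 N/m^2

7353.11


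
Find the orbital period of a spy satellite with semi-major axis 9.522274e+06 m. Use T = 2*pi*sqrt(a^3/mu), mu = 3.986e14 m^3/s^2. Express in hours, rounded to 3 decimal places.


Step 1: a^3 / mu = 8.634198e+20 / 3.986e14 = 2.166131e+06
Step 2: sqrt(2.166131e+06) = 1471.7782 s
Step 3: T = 2*pi * 1471.7782 = 9247.46 s
Step 4: T in hours = 9247.46 / 3600 = 2.569 hours

2.569


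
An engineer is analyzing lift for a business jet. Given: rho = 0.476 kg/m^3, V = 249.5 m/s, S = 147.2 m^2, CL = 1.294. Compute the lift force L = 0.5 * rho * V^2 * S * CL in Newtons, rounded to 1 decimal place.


Step 1: Calculate dynamic pressure q = 0.5 * 0.476 * 249.5^2 = 0.5 * 0.476 * 62250.25 = 14815.5595 Pa
Step 2: Multiply by wing area and lift coefficient: L = 14815.5595 * 147.2 * 1.294
Step 3: L = 2180850.3584 * 1.294 = 2822020.4 N

2822020.4


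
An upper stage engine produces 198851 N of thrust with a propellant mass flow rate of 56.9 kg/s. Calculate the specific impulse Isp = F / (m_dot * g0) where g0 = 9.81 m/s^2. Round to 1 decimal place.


Step 1: m_dot * g0 = 56.9 * 9.81 = 558.19
Step 2: Isp = 198851 / 558.19 = 356.2 s

356.2


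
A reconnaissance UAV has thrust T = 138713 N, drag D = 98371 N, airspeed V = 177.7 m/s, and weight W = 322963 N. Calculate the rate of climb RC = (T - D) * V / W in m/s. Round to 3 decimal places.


Step 1: Excess thrust = T - D = 138713 - 98371 = 40342 N
Step 2: Excess power = 40342 * 177.7 = 7168773.4 W
Step 3: RC = 7168773.4 / 322963 = 22.197 m/s

22.197


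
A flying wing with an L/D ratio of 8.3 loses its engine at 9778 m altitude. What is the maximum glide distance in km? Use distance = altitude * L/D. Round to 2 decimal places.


Step 1: Glide distance = altitude * L/D = 9778 * 8.3 = 81157.4 m
Step 2: Convert to km: 81157.4 / 1000 = 81.16 km

81.16


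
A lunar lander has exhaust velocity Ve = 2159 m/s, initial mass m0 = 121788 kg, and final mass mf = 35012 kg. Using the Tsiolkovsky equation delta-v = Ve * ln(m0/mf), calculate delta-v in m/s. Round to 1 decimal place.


Step 1: Mass ratio m0/mf = 121788 / 35012 = 3.478465
Step 2: ln(3.478465) = 1.246591
Step 3: delta-v = 2159 * 1.246591 = 2691.4 m/s

2691.4


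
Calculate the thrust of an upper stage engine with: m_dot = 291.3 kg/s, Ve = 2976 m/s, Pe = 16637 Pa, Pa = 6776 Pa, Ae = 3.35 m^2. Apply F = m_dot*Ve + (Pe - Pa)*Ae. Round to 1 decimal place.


Step 1: Momentum thrust = m_dot * Ve = 291.3 * 2976 = 866908.8 N
Step 2: Pressure thrust = (Pe - Pa) * Ae = (16637 - 6776) * 3.35 = 33034.35 N
Step 3: Total thrust F = 866908.8 + 33034.35 = 899943.2 N

899943.2


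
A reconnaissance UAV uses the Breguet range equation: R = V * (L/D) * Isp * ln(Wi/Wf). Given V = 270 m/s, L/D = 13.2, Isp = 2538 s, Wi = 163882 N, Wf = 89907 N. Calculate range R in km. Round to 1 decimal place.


Step 1: Coefficient = V * (L/D) * Isp = 270 * 13.2 * 2538 = 9045432.0 m
Step 2: Wi/Wf = 163882 / 89907 = 1.822795
Step 3: ln(1.822795) = 0.600371
Step 4: R = 9045432.0 * 0.600371 = 5430613.7 m = 5430.6 km

5430.6


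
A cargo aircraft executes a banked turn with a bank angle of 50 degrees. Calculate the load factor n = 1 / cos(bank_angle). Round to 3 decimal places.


Step 1: Convert 50 degrees to radians = 0.872665
Step 2: cos(50 deg) = 0.642788
Step 3: n = 1 / 0.642788 = 1.556

1.556


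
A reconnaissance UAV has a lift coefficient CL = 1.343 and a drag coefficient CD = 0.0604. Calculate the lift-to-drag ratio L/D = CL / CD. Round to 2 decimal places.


Step 1: L/D = CL / CD = 1.343 / 0.0604
Step 2: L/D = 22.24

22.24


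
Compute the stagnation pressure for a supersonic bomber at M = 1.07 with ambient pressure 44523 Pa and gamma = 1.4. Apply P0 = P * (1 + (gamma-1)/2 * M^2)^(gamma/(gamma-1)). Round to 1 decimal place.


Step 1: (gamma-1)/2 * M^2 = 0.2 * 1.1449 = 0.22898
Step 2: 1 + 0.22898 = 1.22898
Step 3: Exponent gamma/(gamma-1) = 3.5
Step 4: P0 = 44523 * 1.22898^3.5 = 91620.2 Pa

91620.2


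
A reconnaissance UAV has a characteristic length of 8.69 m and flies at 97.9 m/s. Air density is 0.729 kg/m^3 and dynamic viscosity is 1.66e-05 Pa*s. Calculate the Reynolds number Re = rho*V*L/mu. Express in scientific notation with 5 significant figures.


Step 1: Numerator = rho * V * L = 0.729 * 97.9 * 8.69 = 620.197479
Step 2: Re = 620.197479 / 1.66e-05
Step 3: Re = 3.7361e+07

3.7361e+07


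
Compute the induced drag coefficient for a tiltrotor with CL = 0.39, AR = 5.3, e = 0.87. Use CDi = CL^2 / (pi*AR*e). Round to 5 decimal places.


Step 1: CL^2 = 0.39^2 = 0.1521
Step 2: pi * AR * e = 3.14159 * 5.3 * 0.87 = 14.485884
Step 3: CDi = 0.1521 / 14.485884 = 0.01050

0.01050


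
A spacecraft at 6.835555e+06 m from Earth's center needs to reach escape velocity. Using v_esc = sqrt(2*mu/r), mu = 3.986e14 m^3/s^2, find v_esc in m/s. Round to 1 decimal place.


Step 1: 2*mu/r = 2 * 3.986e14 / 6.835555e+06 = 116625497.125
Step 2: v_esc = sqrt(116625497.125) = 10799.3 m/s

10799.3


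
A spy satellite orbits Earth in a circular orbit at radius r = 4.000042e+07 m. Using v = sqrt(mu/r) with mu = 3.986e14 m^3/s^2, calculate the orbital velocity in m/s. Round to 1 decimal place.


Step 1: mu / r = 3.986e14 / 4.000042e+07 = 9964895.3686
Step 2: v = sqrt(9964895.3686) = 3156.7 m/s

3156.7


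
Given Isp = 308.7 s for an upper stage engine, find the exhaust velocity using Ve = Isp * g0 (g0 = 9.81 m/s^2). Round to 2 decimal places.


Step 1: Ve = Isp * g0 = 308.7 * 9.81
Step 2: Ve = 3028.35 m/s

3028.35


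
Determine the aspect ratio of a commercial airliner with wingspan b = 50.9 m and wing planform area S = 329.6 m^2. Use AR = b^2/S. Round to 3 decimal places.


Step 1: b^2 = 50.9^2 = 2590.81
Step 2: AR = 2590.81 / 329.6 = 7.860

7.860


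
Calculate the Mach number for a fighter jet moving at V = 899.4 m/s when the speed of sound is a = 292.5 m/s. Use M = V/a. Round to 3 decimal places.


Step 1: M = V / a = 899.4 / 292.5
Step 2: M = 3.075

3.075


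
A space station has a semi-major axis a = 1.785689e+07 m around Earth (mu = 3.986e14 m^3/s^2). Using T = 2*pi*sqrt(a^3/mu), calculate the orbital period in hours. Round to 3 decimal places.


Step 1: a^3 / mu = 5.694000e+21 / 3.986e14 = 1.428500e+07
Step 2: sqrt(1.428500e+07) = 3779.5499 s
Step 3: T = 2*pi * 3779.5499 = 23747.61 s
Step 4: T in hours = 23747.61 / 3600 = 6.597 hours

6.597


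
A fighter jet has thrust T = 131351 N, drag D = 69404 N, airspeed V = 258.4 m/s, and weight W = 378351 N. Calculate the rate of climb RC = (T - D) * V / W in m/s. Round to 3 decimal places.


Step 1: Excess thrust = T - D = 131351 - 69404 = 61947 N
Step 2: Excess power = 61947 * 258.4 = 16007104.8 W
Step 3: RC = 16007104.8 / 378351 = 42.308 m/s

42.308


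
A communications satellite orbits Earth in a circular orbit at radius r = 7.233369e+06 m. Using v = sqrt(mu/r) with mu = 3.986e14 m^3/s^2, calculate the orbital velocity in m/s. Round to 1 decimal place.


Step 1: mu / r = 3.986e14 / 7.233369e+06 = 55105719.064
Step 2: v = sqrt(55105719.064) = 7423.3 m/s

7423.3


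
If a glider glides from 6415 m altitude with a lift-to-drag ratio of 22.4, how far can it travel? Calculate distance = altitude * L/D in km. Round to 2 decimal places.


Step 1: Glide distance = altitude * L/D = 6415 * 22.4 = 143696.0 m
Step 2: Convert to km: 143696.0 / 1000 = 143.70 km

143.70


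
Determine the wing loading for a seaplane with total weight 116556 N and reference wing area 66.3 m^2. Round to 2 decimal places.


Step 1: Wing loading = W / S = 116556 / 66.3
Step 2: Wing loading = 1758.01 N/m^2

1758.01


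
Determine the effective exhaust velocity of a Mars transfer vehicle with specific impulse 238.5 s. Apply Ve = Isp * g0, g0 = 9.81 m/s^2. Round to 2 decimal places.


Step 1: Ve = Isp * g0 = 238.5 * 9.81
Step 2: Ve = 2339.69 m/s

2339.69


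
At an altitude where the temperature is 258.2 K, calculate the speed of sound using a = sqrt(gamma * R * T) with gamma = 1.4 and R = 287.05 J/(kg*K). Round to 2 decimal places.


Step 1: gamma * R * T = 1.4 * 287.05 * 258.2 = 103762.834
Step 2: a = sqrt(103762.834) = 322.12 m/s

322.12


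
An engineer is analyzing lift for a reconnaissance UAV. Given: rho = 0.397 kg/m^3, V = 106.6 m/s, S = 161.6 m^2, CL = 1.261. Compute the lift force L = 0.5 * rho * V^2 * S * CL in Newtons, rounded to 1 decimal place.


Step 1: Calculate dynamic pressure q = 0.5 * 0.397 * 106.6^2 = 0.5 * 0.397 * 11363.56 = 2255.6667 Pa
Step 2: Multiply by wing area and lift coefficient: L = 2255.6667 * 161.6 * 1.261
Step 3: L = 364515.7323 * 1.261 = 459654.3 N

459654.3


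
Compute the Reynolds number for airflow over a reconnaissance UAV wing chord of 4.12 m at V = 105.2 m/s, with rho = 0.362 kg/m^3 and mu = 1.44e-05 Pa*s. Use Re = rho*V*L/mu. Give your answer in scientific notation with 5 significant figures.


Step 1: Numerator = rho * V * L = 0.362 * 105.2 * 4.12 = 156.899488
Step 2: Re = 156.899488 / 1.44e-05
Step 3: Re = 1.0896e+07

1.0896e+07


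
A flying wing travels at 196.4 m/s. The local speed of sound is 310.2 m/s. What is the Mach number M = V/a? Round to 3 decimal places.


Step 1: M = V / a = 196.4 / 310.2
Step 2: M = 0.633

0.633


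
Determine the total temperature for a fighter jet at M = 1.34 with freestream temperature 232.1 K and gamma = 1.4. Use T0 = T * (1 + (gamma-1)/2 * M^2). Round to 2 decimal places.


Step 1: (gamma-1)/2 = 0.2
Step 2: M^2 = 1.7956
Step 3: 1 + 0.2 * 1.7956 = 1.35912
Step 4: T0 = 232.1 * 1.35912 = 315.45 K

315.45


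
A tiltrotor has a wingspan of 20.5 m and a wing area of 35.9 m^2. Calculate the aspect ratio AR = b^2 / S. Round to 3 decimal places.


Step 1: b^2 = 20.5^2 = 420.25
Step 2: AR = 420.25 / 35.9 = 11.706

11.706


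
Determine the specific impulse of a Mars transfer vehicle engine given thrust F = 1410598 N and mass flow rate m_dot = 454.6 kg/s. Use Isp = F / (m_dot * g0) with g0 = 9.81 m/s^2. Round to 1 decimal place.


Step 1: m_dot * g0 = 454.6 * 9.81 = 4459.63
Step 2: Isp = 1410598 / 4459.63 = 316.3 s

316.3


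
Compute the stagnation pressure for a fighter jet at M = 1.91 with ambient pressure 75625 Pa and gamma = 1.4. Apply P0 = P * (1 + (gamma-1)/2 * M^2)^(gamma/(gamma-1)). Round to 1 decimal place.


Step 1: (gamma-1)/2 * M^2 = 0.2 * 3.6481 = 0.72962
Step 2: 1 + 0.72962 = 1.72962
Step 3: Exponent gamma/(gamma-1) = 3.5
Step 4: P0 = 75625 * 1.72962^3.5 = 514627.3 Pa

514627.3


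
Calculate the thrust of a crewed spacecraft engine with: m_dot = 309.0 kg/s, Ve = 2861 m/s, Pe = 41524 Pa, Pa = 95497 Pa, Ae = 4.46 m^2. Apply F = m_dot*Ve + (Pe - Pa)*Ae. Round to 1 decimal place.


Step 1: Momentum thrust = m_dot * Ve = 309.0 * 2861 = 884049.0 N
Step 2: Pressure thrust = (Pe - Pa) * Ae = (41524 - 95497) * 4.46 = -240719.58 N
Step 3: Total thrust F = 884049.0 + -240719.58 = 643329.4 N

643329.4


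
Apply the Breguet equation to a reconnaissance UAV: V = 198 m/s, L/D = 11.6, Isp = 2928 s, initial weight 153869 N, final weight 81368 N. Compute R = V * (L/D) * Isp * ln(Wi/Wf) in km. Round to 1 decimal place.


Step 1: Coefficient = V * (L/D) * Isp = 198 * 11.6 * 2928 = 6725030.4 m
Step 2: Wi/Wf = 153869 / 81368 = 1.891026
Step 3: ln(1.891026) = 0.63712
Step 4: R = 6725030.4 * 0.63712 = 4284648.1 m = 4284.6 km

4284.6


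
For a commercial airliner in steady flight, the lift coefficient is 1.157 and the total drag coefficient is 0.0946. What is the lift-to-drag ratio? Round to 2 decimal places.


Step 1: L/D = CL / CD = 1.157 / 0.0946
Step 2: L/D = 12.23

12.23


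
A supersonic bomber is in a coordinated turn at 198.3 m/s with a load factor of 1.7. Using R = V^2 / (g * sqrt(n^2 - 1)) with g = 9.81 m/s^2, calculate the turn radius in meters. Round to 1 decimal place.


Step 1: V^2 = 198.3^2 = 39322.89
Step 2: n^2 - 1 = 1.7^2 - 1 = 1.89
Step 3: sqrt(1.89) = 1.374773
Step 4: R = 39322.89 / (9.81 * 1.374773) = 2915.7 m

2915.7


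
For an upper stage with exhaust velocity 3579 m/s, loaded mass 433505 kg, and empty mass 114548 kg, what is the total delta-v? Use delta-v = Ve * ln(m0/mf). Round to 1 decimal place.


Step 1: Mass ratio m0/mf = 433505 / 114548 = 3.784483
Step 2: ln(3.784483) = 1.330909
Step 3: delta-v = 3579 * 1.330909 = 4763.3 m/s

4763.3


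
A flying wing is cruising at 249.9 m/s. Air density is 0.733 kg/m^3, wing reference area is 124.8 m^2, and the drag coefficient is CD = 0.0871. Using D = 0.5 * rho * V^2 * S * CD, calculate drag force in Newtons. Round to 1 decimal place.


Step 1: Dynamic pressure q = 0.5 * 0.733 * 249.9^2 = 22887.9287 Pa
Step 2: Drag D = q * S * CD = 22887.9287 * 124.8 * 0.0871
Step 3: D = 248793.6 N

248793.6


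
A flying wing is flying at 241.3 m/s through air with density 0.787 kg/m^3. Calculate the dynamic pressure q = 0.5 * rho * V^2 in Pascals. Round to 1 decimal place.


Step 1: V^2 = 241.3^2 = 58225.69
Step 2: q = 0.5 * 0.787 * 58225.69
Step 3: q = 22911.8 Pa

22911.8


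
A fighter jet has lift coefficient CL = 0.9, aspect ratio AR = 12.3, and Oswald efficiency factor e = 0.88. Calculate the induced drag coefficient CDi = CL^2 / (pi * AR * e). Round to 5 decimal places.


Step 1: CL^2 = 0.9^2 = 0.81
Step 2: pi * AR * e = 3.14159 * 12.3 * 0.88 = 34.004599
Step 3: CDi = 0.81 / 34.004599 = 0.02382

0.02382


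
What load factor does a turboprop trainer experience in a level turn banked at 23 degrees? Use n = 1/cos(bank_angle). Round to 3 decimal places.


Step 1: Convert 23 degrees to radians = 0.401426
Step 2: cos(23 deg) = 0.920505
Step 3: n = 1 / 0.920505 = 1.086

1.086


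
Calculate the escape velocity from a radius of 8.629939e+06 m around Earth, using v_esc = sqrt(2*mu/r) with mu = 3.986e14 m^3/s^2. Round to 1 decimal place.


Step 1: 2*mu/r = 2 * 3.986e14 / 8.629939e+06 = 92376087.4787
Step 2: v_esc = sqrt(92376087.4787) = 9611.2 m/s

9611.2


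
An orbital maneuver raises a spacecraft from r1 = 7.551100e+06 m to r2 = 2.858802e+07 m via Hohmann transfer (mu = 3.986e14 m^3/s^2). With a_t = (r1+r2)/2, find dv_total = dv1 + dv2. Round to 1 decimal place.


Step 1: Transfer semi-major axis a_t = (7.551100e+06 + 2.858802e+07) / 2 = 1.806956e+07 m
Step 2: v1 (circular at r1) = sqrt(mu/r1) = 7265.47 m/s
Step 3: v_t1 = sqrt(mu*(2/r1 - 1/a_t)) = 9138.64 m/s
Step 4: dv1 = |9138.64 - 7265.47| = 1873.18 m/s
Step 5: v2 (circular at r2) = 3734.02 m/s, v_t2 = 2413.84 m/s
Step 6: dv2 = |3734.02 - 2413.84| = 1320.18 m/s
Step 7: Total delta-v = 1873.18 + 1320.18 = 3193.4 m/s

3193.4


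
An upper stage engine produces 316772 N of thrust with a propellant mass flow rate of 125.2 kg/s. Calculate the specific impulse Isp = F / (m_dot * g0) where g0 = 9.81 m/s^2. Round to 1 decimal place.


Step 1: m_dot * g0 = 125.2 * 9.81 = 1228.21
Step 2: Isp = 316772 / 1228.21 = 257.9 s

257.9


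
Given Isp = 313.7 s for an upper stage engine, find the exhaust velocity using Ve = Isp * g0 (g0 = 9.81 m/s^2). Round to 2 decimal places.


Step 1: Ve = Isp * g0 = 313.7 * 9.81
Step 2: Ve = 3077.40 m/s

3077.40


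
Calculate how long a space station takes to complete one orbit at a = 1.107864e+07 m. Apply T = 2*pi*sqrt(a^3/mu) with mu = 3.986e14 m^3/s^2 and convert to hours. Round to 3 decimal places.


Step 1: a^3 / mu = 1.359751e+21 / 3.986e14 = 3.411317e+06
Step 2: sqrt(3.411317e+06) = 1846.975 s
Step 3: T = 2*pi * 1846.975 = 11604.89 s
Step 4: T in hours = 11604.89 / 3600 = 3.224 hours

3.224


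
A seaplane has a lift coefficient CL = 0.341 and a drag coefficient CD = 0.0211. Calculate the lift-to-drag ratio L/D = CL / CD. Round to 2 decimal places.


Step 1: L/D = CL / CD = 0.341 / 0.0211
Step 2: L/D = 16.16

16.16


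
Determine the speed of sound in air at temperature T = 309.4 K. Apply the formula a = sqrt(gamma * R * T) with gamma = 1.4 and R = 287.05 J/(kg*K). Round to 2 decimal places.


Step 1: gamma * R * T = 1.4 * 287.05 * 309.4 = 124338.578
Step 2: a = sqrt(124338.578) = 352.62 m/s

352.62


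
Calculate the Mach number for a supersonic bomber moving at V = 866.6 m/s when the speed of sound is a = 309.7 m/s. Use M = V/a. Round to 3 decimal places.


Step 1: M = V / a = 866.6 / 309.7
Step 2: M = 2.798

2.798


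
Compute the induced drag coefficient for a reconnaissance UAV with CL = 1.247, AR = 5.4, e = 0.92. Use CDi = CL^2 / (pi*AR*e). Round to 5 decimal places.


Step 1: CL^2 = 1.247^2 = 1.555009
Step 2: pi * AR * e = 3.14159 * 5.4 * 0.92 = 15.607432
Step 3: CDi = 1.555009 / 15.607432 = 0.09963

0.09963


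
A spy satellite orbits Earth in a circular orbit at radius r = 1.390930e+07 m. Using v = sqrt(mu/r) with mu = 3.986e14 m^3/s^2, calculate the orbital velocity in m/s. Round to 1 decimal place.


Step 1: mu / r = 3.986e14 / 1.390930e+07 = 28657085.5471
Step 2: v = sqrt(28657085.5471) = 5353.2 m/s

5353.2


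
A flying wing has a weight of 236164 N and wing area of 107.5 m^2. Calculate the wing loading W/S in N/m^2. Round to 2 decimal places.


Step 1: Wing loading = W / S = 236164 / 107.5
Step 2: Wing loading = 2196.87 N/m^2

2196.87


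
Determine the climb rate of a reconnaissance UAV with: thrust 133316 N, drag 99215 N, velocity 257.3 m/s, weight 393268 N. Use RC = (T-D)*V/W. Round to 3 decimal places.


Step 1: Excess thrust = T - D = 133316 - 99215 = 34101 N
Step 2: Excess power = 34101 * 257.3 = 8774187.3 W
Step 3: RC = 8774187.3 / 393268 = 22.311 m/s

22.311


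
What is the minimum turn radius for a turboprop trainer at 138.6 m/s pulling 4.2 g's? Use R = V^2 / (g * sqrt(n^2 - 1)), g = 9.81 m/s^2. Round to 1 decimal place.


Step 1: V^2 = 138.6^2 = 19209.96
Step 2: n^2 - 1 = 4.2^2 - 1 = 16.64
Step 3: sqrt(16.64) = 4.079216
Step 4: R = 19209.96 / (9.81 * 4.079216) = 480.0 m

480.0


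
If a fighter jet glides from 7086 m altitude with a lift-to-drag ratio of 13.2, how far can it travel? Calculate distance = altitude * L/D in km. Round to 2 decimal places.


Step 1: Glide distance = altitude * L/D = 7086 * 13.2 = 93535.2 m
Step 2: Convert to km: 93535.2 / 1000 = 93.54 km

93.54


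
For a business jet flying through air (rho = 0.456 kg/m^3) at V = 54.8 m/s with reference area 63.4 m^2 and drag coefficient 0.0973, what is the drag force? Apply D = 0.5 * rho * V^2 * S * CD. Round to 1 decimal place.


Step 1: Dynamic pressure q = 0.5 * 0.456 * 54.8^2 = 684.6931 Pa
Step 2: Drag D = q * S * CD = 684.6931 * 63.4 * 0.0973
Step 3: D = 4223.7 N

4223.7


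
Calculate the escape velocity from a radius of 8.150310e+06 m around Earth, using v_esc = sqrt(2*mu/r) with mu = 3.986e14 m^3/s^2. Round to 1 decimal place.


Step 1: 2*mu/r = 2 * 3.986e14 / 8.150310e+06 = 97812230.455
Step 2: v_esc = sqrt(97812230.455) = 9890.0 m/s

9890.0


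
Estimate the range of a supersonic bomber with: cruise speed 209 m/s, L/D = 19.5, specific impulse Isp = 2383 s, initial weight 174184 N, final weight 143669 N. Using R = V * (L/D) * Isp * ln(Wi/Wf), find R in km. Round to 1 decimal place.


Step 1: Coefficient = V * (L/D) * Isp = 209 * 19.5 * 2383 = 9711916.5 m
Step 2: Wi/Wf = 174184 / 143669 = 1.212398
Step 3: ln(1.212398) = 0.1926
Step 4: R = 9711916.5 * 0.1926 = 1870516.8 m = 1870.5 km

1870.5


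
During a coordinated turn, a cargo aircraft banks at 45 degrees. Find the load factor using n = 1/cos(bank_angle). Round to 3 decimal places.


Step 1: Convert 45 degrees to radians = 0.785398
Step 2: cos(45 deg) = 0.707107
Step 3: n = 1 / 0.707107 = 1.414

1.414


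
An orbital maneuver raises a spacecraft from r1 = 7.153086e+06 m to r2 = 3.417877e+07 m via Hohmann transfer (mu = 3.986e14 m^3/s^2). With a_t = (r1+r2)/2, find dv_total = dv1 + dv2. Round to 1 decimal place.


Step 1: Transfer semi-major axis a_t = (7.153086e+06 + 3.417877e+07) / 2 = 2.066593e+07 m
Step 2: v1 (circular at r1) = sqrt(mu/r1) = 7464.86 m/s
Step 3: v_t1 = sqrt(mu*(2/r1 - 1/a_t)) = 9600.03 m/s
Step 4: dv1 = |9600.03 - 7464.86| = 2135.17 m/s
Step 5: v2 (circular at r2) = 3415.0 m/s, v_t2 = 2009.14 m/s
Step 6: dv2 = |3415.0 - 2009.14| = 1405.86 m/s
Step 7: Total delta-v = 2135.17 + 1405.86 = 3541.0 m/s

3541.0


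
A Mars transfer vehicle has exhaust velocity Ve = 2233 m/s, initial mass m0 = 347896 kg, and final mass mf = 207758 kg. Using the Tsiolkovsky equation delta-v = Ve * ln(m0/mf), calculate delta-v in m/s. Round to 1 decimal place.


Step 1: Mass ratio m0/mf = 347896 / 207758 = 1.674525
Step 2: ln(1.674525) = 0.51553
Step 3: delta-v = 2233 * 0.51553 = 1151.2 m/s

1151.2


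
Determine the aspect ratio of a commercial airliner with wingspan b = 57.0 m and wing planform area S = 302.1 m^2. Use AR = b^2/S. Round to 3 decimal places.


Step 1: b^2 = 57.0^2 = 3249.0
Step 2: AR = 3249.0 / 302.1 = 10.755

10.755


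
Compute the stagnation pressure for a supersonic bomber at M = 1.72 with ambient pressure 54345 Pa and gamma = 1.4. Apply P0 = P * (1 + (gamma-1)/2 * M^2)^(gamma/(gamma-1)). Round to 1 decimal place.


Step 1: (gamma-1)/2 * M^2 = 0.2 * 2.9584 = 0.59168
Step 2: 1 + 0.59168 = 1.59168
Step 3: Exponent gamma/(gamma-1) = 3.5
Step 4: P0 = 54345 * 1.59168^3.5 = 276474.3 Pa

276474.3


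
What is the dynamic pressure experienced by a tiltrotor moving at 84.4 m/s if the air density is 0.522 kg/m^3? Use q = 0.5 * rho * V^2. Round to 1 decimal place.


Step 1: V^2 = 84.4^2 = 7123.36
Step 2: q = 0.5 * 0.522 * 7123.36
Step 3: q = 1859.2 Pa

1859.2


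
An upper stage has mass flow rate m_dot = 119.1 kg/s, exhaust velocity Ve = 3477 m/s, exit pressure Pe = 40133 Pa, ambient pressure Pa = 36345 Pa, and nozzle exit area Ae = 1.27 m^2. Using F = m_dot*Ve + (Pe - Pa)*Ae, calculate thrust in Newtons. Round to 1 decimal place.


Step 1: Momentum thrust = m_dot * Ve = 119.1 * 3477 = 414110.7 N
Step 2: Pressure thrust = (Pe - Pa) * Ae = (40133 - 36345) * 1.27 = 4810.76 N
Step 3: Total thrust F = 414110.7 + 4810.76 = 418921.5 N

418921.5


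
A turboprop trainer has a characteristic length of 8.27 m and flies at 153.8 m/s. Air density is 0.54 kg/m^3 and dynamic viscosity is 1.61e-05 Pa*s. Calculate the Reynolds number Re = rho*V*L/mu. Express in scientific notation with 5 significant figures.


Step 1: Numerator = rho * V * L = 0.54 * 153.8 * 8.27 = 686.84004
Step 2: Re = 686.84004 / 1.61e-05
Step 3: Re = 4.2661e+07

4.2661e+07


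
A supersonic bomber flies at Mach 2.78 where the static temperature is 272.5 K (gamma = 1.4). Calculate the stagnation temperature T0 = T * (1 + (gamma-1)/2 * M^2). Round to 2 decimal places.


Step 1: (gamma-1)/2 = 0.2
Step 2: M^2 = 7.7284
Step 3: 1 + 0.2 * 7.7284 = 2.54568
Step 4: T0 = 272.5 * 2.54568 = 693.70 K

693.70


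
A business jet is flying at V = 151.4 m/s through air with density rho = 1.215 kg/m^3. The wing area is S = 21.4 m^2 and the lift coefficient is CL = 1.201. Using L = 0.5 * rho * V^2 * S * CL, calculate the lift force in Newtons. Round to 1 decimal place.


Step 1: Calculate dynamic pressure q = 0.5 * 1.215 * 151.4^2 = 0.5 * 1.215 * 22921.96 = 13925.0907 Pa
Step 2: Multiply by wing area and lift coefficient: L = 13925.0907 * 21.4 * 1.201
Step 3: L = 297996.941 * 1.201 = 357894.3 N

357894.3


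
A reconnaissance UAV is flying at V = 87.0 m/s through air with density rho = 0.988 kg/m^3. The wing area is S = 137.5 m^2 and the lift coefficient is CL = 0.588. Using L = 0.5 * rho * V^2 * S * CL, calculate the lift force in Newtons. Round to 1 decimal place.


Step 1: Calculate dynamic pressure q = 0.5 * 0.988 * 87.0^2 = 0.5 * 0.988 * 7569.0 = 3739.086 Pa
Step 2: Multiply by wing area and lift coefficient: L = 3739.086 * 137.5 * 0.588
Step 3: L = 514124.325 * 0.588 = 302305.1 N

302305.1


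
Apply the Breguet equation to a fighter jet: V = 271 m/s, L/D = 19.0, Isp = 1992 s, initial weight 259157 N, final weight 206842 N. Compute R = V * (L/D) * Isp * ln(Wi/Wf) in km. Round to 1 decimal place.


Step 1: Coefficient = V * (L/D) * Isp = 271 * 19.0 * 1992 = 10256808.0 m
Step 2: Wi/Wf = 259157 / 206842 = 1.252923
Step 3: ln(1.252923) = 0.225479
Step 4: R = 10256808.0 * 0.225479 = 2312693.2 m = 2312.7 km

2312.7


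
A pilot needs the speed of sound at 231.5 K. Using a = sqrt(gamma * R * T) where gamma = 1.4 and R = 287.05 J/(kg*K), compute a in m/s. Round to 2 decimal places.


Step 1: gamma * R * T = 1.4 * 287.05 * 231.5 = 93032.905
Step 2: a = sqrt(93032.905) = 305.01 m/s

305.01


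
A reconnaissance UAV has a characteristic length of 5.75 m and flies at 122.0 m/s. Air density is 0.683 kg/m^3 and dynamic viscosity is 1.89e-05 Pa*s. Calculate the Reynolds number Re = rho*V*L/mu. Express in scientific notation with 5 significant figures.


Step 1: Numerator = rho * V * L = 0.683 * 122.0 * 5.75 = 479.1245
Step 2: Re = 479.1245 / 1.89e-05
Step 3: Re = 2.5351e+07

2.5351e+07


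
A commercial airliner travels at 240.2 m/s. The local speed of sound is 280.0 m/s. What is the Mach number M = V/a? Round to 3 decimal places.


Step 1: M = V / a = 240.2 / 280.0
Step 2: M = 0.858

0.858


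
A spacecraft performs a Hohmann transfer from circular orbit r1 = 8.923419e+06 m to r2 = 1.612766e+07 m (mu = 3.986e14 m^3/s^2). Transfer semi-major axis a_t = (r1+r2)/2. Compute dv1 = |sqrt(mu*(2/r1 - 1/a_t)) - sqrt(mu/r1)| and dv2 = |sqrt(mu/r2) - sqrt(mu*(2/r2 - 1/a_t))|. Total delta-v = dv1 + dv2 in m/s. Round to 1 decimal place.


Step 1: Transfer semi-major axis a_t = (8.923419e+06 + 1.612766e+07) / 2 = 1.252554e+07 m
Step 2: v1 (circular at r1) = sqrt(mu/r1) = 6683.49 m/s
Step 3: v_t1 = sqrt(mu*(2/r1 - 1/a_t)) = 7583.86 m/s
Step 4: dv1 = |7583.86 - 6683.49| = 900.38 m/s
Step 5: v2 (circular at r2) = 4971.45 m/s, v_t2 = 4196.14 m/s
Step 6: dv2 = |4971.45 - 4196.14| = 775.3 m/s
Step 7: Total delta-v = 900.38 + 775.3 = 1675.7 m/s

1675.7


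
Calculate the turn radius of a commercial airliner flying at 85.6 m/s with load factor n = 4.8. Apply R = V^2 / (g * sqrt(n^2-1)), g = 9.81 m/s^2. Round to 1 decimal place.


Step 1: V^2 = 85.6^2 = 7327.36
Step 2: n^2 - 1 = 4.8^2 - 1 = 22.04
Step 3: sqrt(22.04) = 4.694678
Step 4: R = 7327.36 / (9.81 * 4.694678) = 159.1 m

159.1


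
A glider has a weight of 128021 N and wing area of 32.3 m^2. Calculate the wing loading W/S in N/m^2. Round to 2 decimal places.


Step 1: Wing loading = W / S = 128021 / 32.3
Step 2: Wing loading = 3963.50 N/m^2

3963.50


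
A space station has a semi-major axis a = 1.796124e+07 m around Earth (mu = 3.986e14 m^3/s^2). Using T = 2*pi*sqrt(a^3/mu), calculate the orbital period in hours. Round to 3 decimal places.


Step 1: a^3 / mu = 5.794406e+21 / 3.986e14 = 1.453690e+07
Step 2: sqrt(1.453690e+07) = 3812.728 s
Step 3: T = 2*pi * 3812.728 = 23956.08 s
Step 4: T in hours = 23956.08 / 3600 = 6.654 hours

6.654


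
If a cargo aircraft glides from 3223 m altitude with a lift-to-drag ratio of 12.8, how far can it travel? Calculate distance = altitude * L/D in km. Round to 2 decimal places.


Step 1: Glide distance = altitude * L/D = 3223 * 12.8 = 41254.4 m
Step 2: Convert to km: 41254.4 / 1000 = 41.25 km

41.25


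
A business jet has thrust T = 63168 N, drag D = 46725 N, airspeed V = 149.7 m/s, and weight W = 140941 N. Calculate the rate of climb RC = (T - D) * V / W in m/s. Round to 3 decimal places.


Step 1: Excess thrust = T - D = 63168 - 46725 = 16443 N
Step 2: Excess power = 16443 * 149.7 = 2461517.1 W
Step 3: RC = 2461517.1 / 140941 = 17.465 m/s

17.465


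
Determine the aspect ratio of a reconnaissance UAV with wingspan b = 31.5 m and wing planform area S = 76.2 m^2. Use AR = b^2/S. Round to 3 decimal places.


Step 1: b^2 = 31.5^2 = 992.25
Step 2: AR = 992.25 / 76.2 = 13.022

13.022


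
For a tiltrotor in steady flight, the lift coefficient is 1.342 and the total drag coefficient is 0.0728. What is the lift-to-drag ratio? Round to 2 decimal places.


Step 1: L/D = CL / CD = 1.342 / 0.0728
Step 2: L/D = 18.43

18.43


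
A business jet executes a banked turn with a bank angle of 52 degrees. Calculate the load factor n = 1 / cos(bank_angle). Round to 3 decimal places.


Step 1: Convert 52 degrees to radians = 0.907571
Step 2: cos(52 deg) = 0.615661
Step 3: n = 1 / 0.615661 = 1.624

1.624


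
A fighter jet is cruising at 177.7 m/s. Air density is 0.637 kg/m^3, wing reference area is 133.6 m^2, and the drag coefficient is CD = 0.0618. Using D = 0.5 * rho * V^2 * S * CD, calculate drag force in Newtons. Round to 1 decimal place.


Step 1: Dynamic pressure q = 0.5 * 0.637 * 177.7^2 = 10057.3669 Pa
Step 2: Drag D = q * S * CD = 10057.3669 * 133.6 * 0.0618
Step 3: D = 83038.4 N

83038.4


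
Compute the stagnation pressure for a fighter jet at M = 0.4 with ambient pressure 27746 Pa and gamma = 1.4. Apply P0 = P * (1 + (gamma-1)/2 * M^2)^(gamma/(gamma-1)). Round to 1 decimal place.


Step 1: (gamma-1)/2 * M^2 = 0.2 * 0.16 = 0.032
Step 2: 1 + 0.032 = 1.032
Step 3: Exponent gamma/(gamma-1) = 3.5
Step 4: P0 = 27746 * 1.032^3.5 = 30979.9 Pa

30979.9


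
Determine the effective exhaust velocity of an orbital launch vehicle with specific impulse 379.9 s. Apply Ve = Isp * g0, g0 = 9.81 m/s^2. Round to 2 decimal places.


Step 1: Ve = Isp * g0 = 379.9 * 9.81
Step 2: Ve = 3726.82 m/s

3726.82


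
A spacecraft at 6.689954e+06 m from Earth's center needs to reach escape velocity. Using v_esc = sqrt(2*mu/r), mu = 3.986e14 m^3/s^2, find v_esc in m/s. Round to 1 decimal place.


Step 1: 2*mu/r = 2 * 3.986e14 / 6.689954e+06 = 119163749.108
Step 2: v_esc = sqrt(119163749.108) = 10916.2 m/s

10916.2


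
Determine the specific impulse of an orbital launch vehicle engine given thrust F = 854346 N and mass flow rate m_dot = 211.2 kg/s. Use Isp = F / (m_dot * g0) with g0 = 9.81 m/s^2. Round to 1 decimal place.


Step 1: m_dot * g0 = 211.2 * 9.81 = 2071.87
Step 2: Isp = 854346 / 2071.87 = 412.4 s

412.4


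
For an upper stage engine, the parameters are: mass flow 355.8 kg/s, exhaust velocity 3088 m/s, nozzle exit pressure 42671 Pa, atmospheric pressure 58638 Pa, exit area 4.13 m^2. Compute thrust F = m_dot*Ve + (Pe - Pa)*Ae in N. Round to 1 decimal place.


Step 1: Momentum thrust = m_dot * Ve = 355.8 * 3088 = 1098710.4 N
Step 2: Pressure thrust = (Pe - Pa) * Ae = (42671 - 58638) * 4.13 = -65943.71 N
Step 3: Total thrust F = 1098710.4 + -65943.71 = 1032766.7 N

1032766.7


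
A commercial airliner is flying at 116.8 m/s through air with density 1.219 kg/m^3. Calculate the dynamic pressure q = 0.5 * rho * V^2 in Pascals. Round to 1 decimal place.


Step 1: V^2 = 116.8^2 = 13642.24
Step 2: q = 0.5 * 1.219 * 13642.24
Step 3: q = 8314.9 Pa

8314.9


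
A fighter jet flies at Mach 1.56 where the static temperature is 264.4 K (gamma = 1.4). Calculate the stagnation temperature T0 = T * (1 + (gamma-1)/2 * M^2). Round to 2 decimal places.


Step 1: (gamma-1)/2 = 0.2
Step 2: M^2 = 2.4336
Step 3: 1 + 0.2 * 2.4336 = 1.48672
Step 4: T0 = 264.4 * 1.48672 = 393.09 K

393.09


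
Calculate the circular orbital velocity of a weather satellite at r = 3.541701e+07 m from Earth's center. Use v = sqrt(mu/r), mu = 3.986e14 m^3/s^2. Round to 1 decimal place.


Step 1: mu / r = 3.986e14 / 3.541701e+07 = 11254479.133
Step 2: v = sqrt(11254479.133) = 3354.8 m/s

3354.8


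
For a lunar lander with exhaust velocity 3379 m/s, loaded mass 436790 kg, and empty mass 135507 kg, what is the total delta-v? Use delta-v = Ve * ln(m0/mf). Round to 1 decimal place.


Step 1: Mass ratio m0/mf = 436790 / 135507 = 3.223376
Step 2: ln(3.223376) = 1.170429
Step 3: delta-v = 3379 * 1.170429 = 3954.9 m/s

3954.9


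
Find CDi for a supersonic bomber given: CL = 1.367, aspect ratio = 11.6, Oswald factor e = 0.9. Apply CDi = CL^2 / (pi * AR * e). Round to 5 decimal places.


Step 1: CL^2 = 1.367^2 = 1.868689
Step 2: pi * AR * e = 3.14159 * 11.6 * 0.9 = 32.798227
Step 3: CDi = 1.868689 / 32.798227 = 0.05698

0.05698


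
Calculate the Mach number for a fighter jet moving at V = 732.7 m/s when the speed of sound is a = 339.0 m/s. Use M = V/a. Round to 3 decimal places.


Step 1: M = V / a = 732.7 / 339.0
Step 2: M = 2.161

2.161


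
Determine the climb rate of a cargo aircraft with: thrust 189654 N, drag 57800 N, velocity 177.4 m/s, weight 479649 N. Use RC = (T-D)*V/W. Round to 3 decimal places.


Step 1: Excess thrust = T - D = 189654 - 57800 = 131854 N
Step 2: Excess power = 131854 * 177.4 = 23390899.6 W
Step 3: RC = 23390899.6 / 479649 = 48.767 m/s

48.767


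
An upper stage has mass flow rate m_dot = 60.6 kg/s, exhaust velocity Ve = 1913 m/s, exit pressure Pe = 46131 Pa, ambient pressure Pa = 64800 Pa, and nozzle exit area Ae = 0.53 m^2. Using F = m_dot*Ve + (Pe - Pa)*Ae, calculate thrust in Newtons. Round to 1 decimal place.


Step 1: Momentum thrust = m_dot * Ve = 60.6 * 1913 = 115927.8 N
Step 2: Pressure thrust = (Pe - Pa) * Ae = (46131 - 64800) * 0.53 = -9894.57 N
Step 3: Total thrust F = 115927.8 + -9894.57 = 106033.2 N

106033.2


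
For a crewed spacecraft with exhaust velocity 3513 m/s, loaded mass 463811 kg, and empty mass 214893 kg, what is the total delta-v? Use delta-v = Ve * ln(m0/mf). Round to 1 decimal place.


Step 1: Mass ratio m0/mf = 463811 / 214893 = 2.158335
Step 2: ln(2.158335) = 0.769337
Step 3: delta-v = 3513 * 0.769337 = 2702.7 m/s

2702.7


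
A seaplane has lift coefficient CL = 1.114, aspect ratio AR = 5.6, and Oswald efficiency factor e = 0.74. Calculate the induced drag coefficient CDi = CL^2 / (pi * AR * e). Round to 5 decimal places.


Step 1: CL^2 = 1.114^2 = 1.240996
Step 2: pi * AR * e = 3.14159 * 5.6 * 0.74 = 13.01876
Step 3: CDi = 1.240996 / 13.01876 = 0.09532

0.09532


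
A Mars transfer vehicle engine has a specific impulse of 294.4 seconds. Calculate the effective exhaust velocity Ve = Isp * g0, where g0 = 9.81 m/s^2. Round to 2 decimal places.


Step 1: Ve = Isp * g0 = 294.4 * 9.81
Step 2: Ve = 2888.06 m/s

2888.06


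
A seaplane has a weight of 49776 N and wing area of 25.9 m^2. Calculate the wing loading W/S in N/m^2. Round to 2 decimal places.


Step 1: Wing loading = W / S = 49776 / 25.9
Step 2: Wing loading = 1921.85 N/m^2

1921.85


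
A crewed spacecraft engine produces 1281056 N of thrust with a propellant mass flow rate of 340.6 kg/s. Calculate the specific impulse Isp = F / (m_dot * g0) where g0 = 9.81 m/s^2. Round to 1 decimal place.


Step 1: m_dot * g0 = 340.6 * 9.81 = 3341.29
Step 2: Isp = 1281056 / 3341.29 = 383.4 s

383.4


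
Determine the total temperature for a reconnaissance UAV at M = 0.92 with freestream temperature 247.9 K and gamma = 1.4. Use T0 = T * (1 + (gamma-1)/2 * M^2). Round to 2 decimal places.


Step 1: (gamma-1)/2 = 0.2
Step 2: M^2 = 0.8464
Step 3: 1 + 0.2 * 0.8464 = 1.16928
Step 4: T0 = 247.9 * 1.16928 = 289.86 K

289.86


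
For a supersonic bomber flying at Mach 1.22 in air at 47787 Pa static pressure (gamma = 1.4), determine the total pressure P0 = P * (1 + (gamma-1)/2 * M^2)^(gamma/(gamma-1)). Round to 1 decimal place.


Step 1: (gamma-1)/2 * M^2 = 0.2 * 1.4884 = 0.29768
Step 2: 1 + 0.29768 = 1.29768
Step 3: Exponent gamma/(gamma-1) = 3.5
Step 4: P0 = 47787 * 1.29768^3.5 = 118958.8 Pa

118958.8


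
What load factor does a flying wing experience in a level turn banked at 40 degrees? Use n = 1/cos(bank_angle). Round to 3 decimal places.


Step 1: Convert 40 degrees to radians = 0.698132
Step 2: cos(40 deg) = 0.766044
Step 3: n = 1 / 0.766044 = 1.305

1.305


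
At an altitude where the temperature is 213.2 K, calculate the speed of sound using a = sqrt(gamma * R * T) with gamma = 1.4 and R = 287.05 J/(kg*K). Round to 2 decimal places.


Step 1: gamma * R * T = 1.4 * 287.05 * 213.2 = 85678.684
Step 2: a = sqrt(85678.684) = 292.71 m/s

292.71
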